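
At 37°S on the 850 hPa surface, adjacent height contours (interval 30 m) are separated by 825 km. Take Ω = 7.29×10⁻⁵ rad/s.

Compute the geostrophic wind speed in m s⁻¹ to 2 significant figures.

4.1 m s⁻¹

Coriolis parameter at 37°S:
f = 2Ω sin φ = 2 × 7.29×10⁻⁵ × sin 37° = 8.77×10⁻⁵ s⁻¹
Height gradient: |∂Z/∂n| = 30 m / 825000 m = 3.64×10⁻⁵
On a pressure surface, geostrophic balance gives V_g = (g/f)|∂Z/∂n|:
V_g = 9.81 × 3.64×10⁻⁵ / 8.77×10⁻⁵ = 4.07 m/s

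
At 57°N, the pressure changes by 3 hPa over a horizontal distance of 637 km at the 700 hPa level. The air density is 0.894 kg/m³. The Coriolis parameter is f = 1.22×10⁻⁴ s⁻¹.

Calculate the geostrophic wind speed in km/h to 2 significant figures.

16 km/h

Pressure gradient: |∂P/∂n| = 300 Pa / 637000 m = 4.71×10⁻⁴ Pa/m
Geostrophic balance (pressure-gradient force = Coriolis force):
V_g = (1/(fρ)) |∂P/∂n| = 4.71×10⁻⁴ / (1.22×10⁻⁴ × 0.894) = 4.32 m/s
Converting: 4.32 m/s × 3.6 = 16 km/h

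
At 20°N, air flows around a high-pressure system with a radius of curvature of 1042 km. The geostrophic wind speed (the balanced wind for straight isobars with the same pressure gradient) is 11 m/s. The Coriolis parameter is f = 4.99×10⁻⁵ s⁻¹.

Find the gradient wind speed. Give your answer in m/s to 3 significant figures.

Around a high, pressure-gradient force acts outward with centrifugal, so Coriolis balances both:
fV = (1/ρ)|∂P/∂n| + V²/R  →  V² − fR·V + fR·V_g = 0
With fR = 4.99×10⁻⁵ × 1042×10³ m = 52.0 m/s:
V = [fR − √((fR)² − 4 fR V_g)]/2 = [52.0 − √(52.0² − 4×52.0×11)]/2 = 15.8 m/s
Supergeostrophic (V > V_g = 11 m/s), as expected around a high.

15.8 m/s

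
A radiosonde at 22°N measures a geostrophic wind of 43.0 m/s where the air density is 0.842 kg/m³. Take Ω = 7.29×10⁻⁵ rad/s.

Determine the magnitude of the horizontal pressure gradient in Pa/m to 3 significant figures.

1.98×10⁻³ Pa/m

Coriolis parameter at 22°N:
f = 2Ω sin φ = 2 × 7.29×10⁻⁵ × sin 22° = 5.46×10⁻⁵ s⁻¹
Geostrophic balance rearranged: |∂P/∂n| = f ρ V_g
|∂P/∂n| = 5.46×10⁻⁵ × 0.842 × 43.0 = 1.98×10⁻³ Pa/m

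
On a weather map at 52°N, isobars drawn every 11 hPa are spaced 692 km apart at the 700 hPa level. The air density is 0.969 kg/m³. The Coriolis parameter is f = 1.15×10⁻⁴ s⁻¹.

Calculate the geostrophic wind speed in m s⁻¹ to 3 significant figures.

Pressure gradient: |∂P/∂n| = 1100 Pa / 692000 m = 1.59×10⁻³ Pa/m
Geostrophic balance (pressure-gradient force = Coriolis force):
V_g = (1/(fρ)) |∂P/∂n| = 1.59×10⁻³ / (1.15×10⁻⁴ × 0.969) = 14.3 m/s

14.3 m s⁻¹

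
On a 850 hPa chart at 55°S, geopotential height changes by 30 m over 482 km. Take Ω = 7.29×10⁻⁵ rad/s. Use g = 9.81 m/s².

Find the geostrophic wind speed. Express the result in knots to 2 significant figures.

Coriolis parameter at 55°S:
f = 2Ω sin φ = 2 × 7.29×10⁻⁵ × sin 55° = 1.19×10⁻⁴ s⁻¹
Height gradient: |∂Z/∂n| = 30 m / 482000 m = 6.22×10⁻⁵
On a pressure surface, geostrophic balance gives V_g = (g/f)|∂Z/∂n|:
V_g = 9.81 × 6.22×10⁻⁵ / 1.19×10⁻⁴ = 5.11 m/s
Converting: 5.11 m/s × 1.944 = 9.9 knots

9.9 knots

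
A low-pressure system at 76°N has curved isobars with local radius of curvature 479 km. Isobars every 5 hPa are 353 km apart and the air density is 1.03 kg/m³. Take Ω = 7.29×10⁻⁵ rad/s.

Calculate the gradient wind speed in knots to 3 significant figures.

Coriolis parameter at 76°N:
f = 2Ω sin φ = 2 × 7.29×10⁻⁵ × sin 76° = 1.41×10⁻⁴ s⁻¹
Pressure gradient: |∂P/∂n| = 500 Pa / 353000 m = 1.42×10⁻³ Pa/m
Geostrophic speed: V_g = |∂P/∂n|/(fρ) = 1.42×10⁻³/(1.41×10⁻⁴ × 1.03) = 9.72 m/s
Around a low, centrifugal force acts outward with Coriolis, so pressure-gradient force balances both:
(1/ρ)|∂P/∂n| = fV + V²/R  →  V² + fR·V − fR·V_g = 0
With fR = 1.41×10⁻⁴ × 479×10³ m = 67.8 m/s:
V = [−fR + √((fR)² + 4 fR V_g)]/2 = [−67.8 + √(67.8² + 4×67.8×9.72)]/2 = 8.62 m/s
Subgeostrophic (V < V_g = 9.72 m/s), as expected around a low.
Converting: 8.62 m/s × 1.944 = 16.8 knots

16.8 knots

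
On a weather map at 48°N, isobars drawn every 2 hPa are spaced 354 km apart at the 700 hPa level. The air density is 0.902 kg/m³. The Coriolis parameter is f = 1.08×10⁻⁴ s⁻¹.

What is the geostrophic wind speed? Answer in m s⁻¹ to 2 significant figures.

5.8 m s⁻¹

Pressure gradient: |∂P/∂n| = 200 Pa / 354000 m = 5.65×10⁻⁴ Pa/m
Geostrophic balance (pressure-gradient force = Coriolis force):
V_g = (1/(fρ)) |∂P/∂n| = 5.65×10⁻⁴ / (1.08×10⁻⁴ × 0.902) = 5.80 m/s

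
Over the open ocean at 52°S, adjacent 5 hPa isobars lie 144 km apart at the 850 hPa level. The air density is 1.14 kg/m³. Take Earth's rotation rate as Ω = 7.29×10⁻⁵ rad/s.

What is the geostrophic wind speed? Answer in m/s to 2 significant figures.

Coriolis parameter at 52°S:
f = 2Ω sin φ = 2 × 7.29×10⁻⁵ × sin 52° = 1.15×10⁻⁴ s⁻¹
Pressure gradient: |∂P/∂n| = 500 Pa / 144000 m = 3.47×10⁻³ Pa/m
Geostrophic balance (pressure-gradient force = Coriolis force):
V_g = (1/(fρ)) |∂P/∂n| = 3.47×10⁻³ / (1.15×10⁻⁴ × 1.14) = 26.5 m/s

27 m/s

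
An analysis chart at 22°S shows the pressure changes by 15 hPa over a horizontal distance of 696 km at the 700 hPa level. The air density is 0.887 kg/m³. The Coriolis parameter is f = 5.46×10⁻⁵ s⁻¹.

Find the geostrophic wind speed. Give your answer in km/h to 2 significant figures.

Pressure gradient: |∂P/∂n| = 1500 Pa / 696000 m = 2.16×10⁻³ Pa/m
Geostrophic balance (pressure-gradient force = Coriolis force):
V_g = (1/(fρ)) |∂P/∂n| = 2.16×10⁻³ / (5.46×10⁻⁵ × 0.887) = 44.5 m/s
Converting: 44.5 m/s × 3.6 = 160 km/h

160 km/h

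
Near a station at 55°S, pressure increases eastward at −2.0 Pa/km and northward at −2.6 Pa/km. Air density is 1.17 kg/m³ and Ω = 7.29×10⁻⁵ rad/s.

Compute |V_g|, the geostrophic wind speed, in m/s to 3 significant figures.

Coriolis parameter at 55°S:
f = 2Ω sin φ = 2 × 7.29×10⁻⁵ × sin 55° = 1.19×10⁻⁴ s⁻¹
In the Southern Hemisphere f is negative: f = −1.19×10⁻⁴ s⁻¹.
Component geostrophic relations (x east, y north):
u_g = −(1/(fρ)) ∂P/∂y,  v_g = (1/(fρ)) ∂P/∂x
u_g = −(−2.6×10⁻³)/(−1.19×10⁻⁴ × 1.17) = −18.6 m/s;  v_g = (−2.0×10⁻³)/(−1.19×10⁻⁴ × 1.17) = 14.3 m/s
|V_g| = √(u_g² + v_g²) = 23.5 m/s

23.5 m/s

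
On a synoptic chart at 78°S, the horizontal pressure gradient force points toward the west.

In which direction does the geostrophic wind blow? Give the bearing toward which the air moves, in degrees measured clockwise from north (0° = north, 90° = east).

180°

The pressure-gradient force points toward the west (bearing 270°).
Geostrophic balance: in the Southern Hemisphere the Coriolis force deflects motion to the left, so the geostrophic wind blows 90° to the left of the pressure-gradient force (low pressure on the right).
Rotating 270° by 90° counterclockwise gives 180° — the wind blows toward the south.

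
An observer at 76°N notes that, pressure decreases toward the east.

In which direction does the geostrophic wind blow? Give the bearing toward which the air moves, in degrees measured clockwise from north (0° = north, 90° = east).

The pressure-gradient force points toward the east (bearing 090°).
Geostrophic balance: in the Northern Hemisphere the Coriolis force deflects motion to the right, so the geostrophic wind blows 90° to the right of the pressure-gradient force (low pressure on the left).
Rotating 090° by 90° clockwise gives 180° — the wind blows toward the south.

180°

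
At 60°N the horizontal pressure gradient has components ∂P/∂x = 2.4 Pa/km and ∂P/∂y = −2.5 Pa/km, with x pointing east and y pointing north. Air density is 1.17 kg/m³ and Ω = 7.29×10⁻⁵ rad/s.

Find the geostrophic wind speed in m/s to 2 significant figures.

23 m/s

Coriolis parameter at 60°N:
f = 2Ω sin φ = 2 × 7.29×10⁻⁵ × sin 60° = 1.26×10⁻⁴ s⁻¹
Component geostrophic relations (x east, y north):
u_g = −(1/(fρ)) ∂P/∂y,  v_g = (1/(fρ)) ∂P/∂x
u_g = −(−2.5×10⁻³)/(1.26×10⁻⁴ × 1.17) = 16.9 m/s;  v_g = (2.4×10⁻³)/(1.26×10⁻⁴ × 1.17) = 16.2 m/s
|V_g| = √(u_g² + v_g²) = 23.5 m/s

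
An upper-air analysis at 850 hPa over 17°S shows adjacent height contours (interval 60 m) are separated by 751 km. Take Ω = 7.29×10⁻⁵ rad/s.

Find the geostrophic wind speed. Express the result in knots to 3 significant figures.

35.7 knots

Coriolis parameter at 17°S:
f = 2Ω sin φ = 2 × 7.29×10⁻⁵ × sin 17° = 4.26×10⁻⁵ s⁻¹
Height gradient: |∂Z/∂n| = 60 m / 751000 m = 7.99×10⁻⁵
On a pressure surface, geostrophic balance gives V_g = (g/f)|∂Z/∂n|:
V_g = 9.81 × 7.99×10⁻⁵ / 4.26×10⁻⁵ = 18.4 m/s
Converting: 18.4 m/s × 1.944 = 35.7 knots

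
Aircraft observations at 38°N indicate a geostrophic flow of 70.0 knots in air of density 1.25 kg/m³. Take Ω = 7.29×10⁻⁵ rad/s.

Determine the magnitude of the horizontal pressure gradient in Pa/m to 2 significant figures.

Coriolis parameter at 38°N:
f = 2Ω sin φ = 2 × 7.29×10⁻⁵ × sin 38° = 8.98×10⁻⁵ s⁻¹
Wind speed in SI: 70.0 knots = 36.0 m/s
Geostrophic balance rearranged: |∂P/∂n| = f ρ V_g
|∂P/∂n| = 8.98×10⁻⁵ × 1.25 × 36.0 = 4.04×10⁻³ Pa/m

4.0×10⁻³ Pa/m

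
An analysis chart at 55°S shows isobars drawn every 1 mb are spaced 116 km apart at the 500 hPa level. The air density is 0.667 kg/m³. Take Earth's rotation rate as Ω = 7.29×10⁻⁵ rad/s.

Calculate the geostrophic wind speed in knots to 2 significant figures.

Coriolis parameter at 55°S:
f = 2Ω sin φ = 2 × 7.29×10⁻⁵ × sin 55° = 1.19×10⁻⁴ s⁻¹
Pressure gradient: |∂P/∂n| = 100 Pa / 116000 m = 8.62×10⁻⁴ Pa/m
Geostrophic balance (pressure-gradient force = Coriolis force):
V_g = (1/(fρ)) |∂P/∂n| = 8.62×10⁻⁴ / (1.19×10⁻⁴ × 0.667) = 10.8 m/s
Converting: 10.8 m/s × 1.944 = 21 knots

21 knots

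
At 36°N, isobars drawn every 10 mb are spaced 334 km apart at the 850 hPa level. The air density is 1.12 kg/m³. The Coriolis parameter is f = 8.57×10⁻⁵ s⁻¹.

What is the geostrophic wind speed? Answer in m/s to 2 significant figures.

31 m/s

Pressure gradient: |∂P/∂n| = 1000 Pa / 334000 m = 2.99×10⁻³ Pa/m
Geostrophic balance (pressure-gradient force = Coriolis force):
V_g = (1/(fρ)) |∂P/∂n| = 2.99×10⁻³ / (8.57×10⁻⁵ × 1.12) = 31.2 m/s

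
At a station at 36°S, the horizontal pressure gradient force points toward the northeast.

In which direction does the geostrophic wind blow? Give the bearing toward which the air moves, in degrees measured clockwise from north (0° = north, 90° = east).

315°

The pressure-gradient force points toward the northeast (bearing 045°).
Geostrophic balance: in the Southern Hemisphere the Coriolis force deflects motion to the left, so the geostrophic wind blows 90° to the left of the pressure-gradient force (low pressure on the right).
Rotating 045° by 90° counterclockwise gives 315° — the wind blows toward the northwest.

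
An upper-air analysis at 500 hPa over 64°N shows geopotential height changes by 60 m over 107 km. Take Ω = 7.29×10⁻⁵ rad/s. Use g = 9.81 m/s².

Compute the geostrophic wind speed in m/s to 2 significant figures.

Coriolis parameter at 64°N:
f = 2Ω sin φ = 2 × 7.29×10⁻⁵ × sin 64° = 1.31×10⁻⁴ s⁻¹
Height gradient: |∂Z/∂n| = 60 m / 107000 m = 5.61×10⁻⁴
On a pressure surface, geostrophic balance gives V_g = (g/f)|∂Z/∂n|:
V_g = 9.81 × 5.61×10⁻⁴ / 1.31×10⁻⁴ = 42.0 m/s

42 m/s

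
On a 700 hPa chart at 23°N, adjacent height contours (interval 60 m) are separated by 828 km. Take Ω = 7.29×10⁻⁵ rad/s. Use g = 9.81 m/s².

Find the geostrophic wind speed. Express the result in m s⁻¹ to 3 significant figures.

12.5 m s⁻¹

Coriolis parameter at 23°N:
f = 2Ω sin φ = 2 × 7.29×10⁻⁵ × sin 23° = 5.70×10⁻⁵ s⁻¹
Height gradient: |∂Z/∂n| = 60 m / 828000 m = 7.25×10⁻⁵
On a pressure surface, geostrophic balance gives V_g = (g/f)|∂Z/∂n|:
V_g = 9.81 × 7.25×10⁻⁵ / 5.70×10⁻⁵ = 12.5 m/s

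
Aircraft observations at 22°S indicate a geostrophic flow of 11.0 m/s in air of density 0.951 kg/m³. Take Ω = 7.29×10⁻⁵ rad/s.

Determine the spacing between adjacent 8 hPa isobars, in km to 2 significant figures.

1400 km

Coriolis parameter at 22°S:
f = 2Ω sin φ = 2 × 7.29×10⁻⁵ × sin 22° = 5.46×10⁻⁵ s⁻¹
Geostrophic balance rearranged: |∂P/∂n| = f ρ V_g
|∂P/∂n| = 5.46×10⁻⁵ × 0.951 × 11.0 = 5.71×10⁻⁴ Pa/m
Isobar spacing: Δn = ΔP/|∂P/∂n| = 800 Pa / 5.71×10⁻⁴ Pa/m = 1400180 m ≈ 1400 km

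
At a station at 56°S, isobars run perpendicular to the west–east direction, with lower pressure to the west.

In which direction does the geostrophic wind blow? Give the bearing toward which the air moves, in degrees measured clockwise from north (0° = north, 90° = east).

180°

The pressure-gradient force points toward the west (bearing 270°).
Geostrophic balance: in the Southern Hemisphere the Coriolis force deflects motion to the left, so the geostrophic wind blows 90° to the left of the pressure-gradient force (low pressure on the right).
Rotating 270° by 90° counterclockwise gives 180° — the wind blows toward the south.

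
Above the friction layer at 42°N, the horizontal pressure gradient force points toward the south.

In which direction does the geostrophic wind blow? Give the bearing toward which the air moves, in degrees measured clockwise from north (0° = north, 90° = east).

The pressure-gradient force points toward the south (bearing 180°).
Geostrophic balance: in the Northern Hemisphere the Coriolis force deflects motion to the right, so the geostrophic wind blows 90° to the right of the pressure-gradient force (low pressure on the left).
Rotating 180° by 90° clockwise gives 270° — the wind blows toward the west.

270°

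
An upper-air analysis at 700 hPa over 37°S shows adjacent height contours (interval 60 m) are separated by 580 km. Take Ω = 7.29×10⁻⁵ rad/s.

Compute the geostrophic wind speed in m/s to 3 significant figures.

Coriolis parameter at 37°S:
f = 2Ω sin φ = 2 × 7.29×10⁻⁵ × sin 37° = 8.77×10⁻⁵ s⁻¹
Height gradient: |∂Z/∂n| = 60 m / 580000 m = 1.03×10⁻⁴
On a pressure surface, geostrophic balance gives V_g = (g/f)|∂Z/∂n|:
V_g = 9.81 × 1.03×10⁻⁴ / 8.77×10⁻⁵ = 11.6 m/s

11.6 m/s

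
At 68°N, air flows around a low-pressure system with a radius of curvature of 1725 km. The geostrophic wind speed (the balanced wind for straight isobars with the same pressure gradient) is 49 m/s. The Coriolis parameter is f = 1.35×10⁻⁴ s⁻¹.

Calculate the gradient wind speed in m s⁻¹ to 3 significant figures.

41.6 m s⁻¹

Around a low, centrifugal force acts outward with Coriolis, so pressure-gradient force balances both:
(1/ρ)|∂P/∂n| = fV + V²/R  →  V² + fR·V − fR·V_g = 0
With fR = 1.35×10⁻⁴ × 1725×10³ m = 233 m/s:
V = [−fR + √((fR)² + 4 fR V_g)]/2 = [−233 + √(233² + 4×233×49)]/2 = 41.6 m/s
Subgeostrophic (V < V_g = 49 m/s), as expected around a low.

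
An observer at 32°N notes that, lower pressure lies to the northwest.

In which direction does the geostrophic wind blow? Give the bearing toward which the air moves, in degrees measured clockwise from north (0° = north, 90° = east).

045°

The pressure-gradient force points toward the northwest (bearing 315°).
Geostrophic balance: in the Northern Hemisphere the Coriolis force deflects motion to the right, so the geostrophic wind blows 90° to the right of the pressure-gradient force (low pressure on the left).
Rotating 315° by 90° clockwise gives 045° — the wind blows toward the northeast.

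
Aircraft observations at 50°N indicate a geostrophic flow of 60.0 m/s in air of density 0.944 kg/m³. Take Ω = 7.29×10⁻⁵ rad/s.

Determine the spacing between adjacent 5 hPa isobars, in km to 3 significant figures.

Coriolis parameter at 50°N:
f = 2Ω sin φ = 2 × 7.29×10⁻⁵ × sin 50° = 1.12×10⁻⁴ s⁻¹
Geostrophic balance rearranged: |∂P/∂n| = f ρ V_g
|∂P/∂n| = 1.12×10⁻⁴ × 0.944 × 60.0 = 6.33×10⁻³ Pa/m
Isobar spacing: Δn = ΔP/|∂P/∂n| = 500 Pa / 6.33×10⁻³ Pa/m = 79038 m ≈ 79.0 km

79.0 km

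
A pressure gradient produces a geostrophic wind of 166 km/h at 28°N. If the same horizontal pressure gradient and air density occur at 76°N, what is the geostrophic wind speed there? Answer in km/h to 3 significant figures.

80.3 km/h

With the same pressure gradient and density, V_g ∝ 1/f ∝ 1/sin φ.
V₂ = V₁ · sin φ₁ / sin φ₂ = 166 × sin 28° / sin 76°
V₂ = 166 × 0.4695/0.9703 = 80.3 km/h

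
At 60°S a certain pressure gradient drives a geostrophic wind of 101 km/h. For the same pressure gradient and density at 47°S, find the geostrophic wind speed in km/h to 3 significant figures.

120 km/h

With the same pressure gradient and density, V_g ∝ 1/f ∝ 1/sin φ.
V₂ = V₁ · sin φ₁ / sin φ₂ = 101 × sin 60° / sin 47°
V₂ = 101 × 0.8660/0.7314 = 120 km/h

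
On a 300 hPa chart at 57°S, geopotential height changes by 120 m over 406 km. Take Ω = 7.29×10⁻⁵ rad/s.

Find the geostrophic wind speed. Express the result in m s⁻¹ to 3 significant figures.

23.7 m s⁻¹

Coriolis parameter at 57°S:
f = 2Ω sin φ = 2 × 7.29×10⁻⁵ × sin 57° = 1.22×10⁻⁴ s⁻¹
Height gradient: |∂Z/∂n| = 120 m / 406000 m = 2.96×10⁻⁴
On a pressure surface, geostrophic balance gives V_g = (g/f)|∂Z/∂n|:
V_g = 9.81 × 2.96×10⁻⁴ / 1.22×10⁻⁴ = 23.7 m/s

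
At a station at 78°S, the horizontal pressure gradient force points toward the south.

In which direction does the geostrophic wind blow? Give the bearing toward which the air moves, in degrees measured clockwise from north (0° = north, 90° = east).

090°

The pressure-gradient force points toward the south (bearing 180°).
Geostrophic balance: in the Southern Hemisphere the Coriolis force deflects motion to the left, so the geostrophic wind blows 90° to the left of the pressure-gradient force (low pressure on the right).
Rotating 180° by 90° counterclockwise gives 090° — the wind blows toward the east.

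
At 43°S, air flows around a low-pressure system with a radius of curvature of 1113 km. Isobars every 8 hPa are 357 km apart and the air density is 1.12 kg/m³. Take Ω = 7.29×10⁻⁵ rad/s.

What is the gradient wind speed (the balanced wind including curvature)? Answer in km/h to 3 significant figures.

62.6 km/h

Coriolis parameter at 43°S:
f = 2Ω sin φ = 2 × 7.29×10⁻⁵ × sin 43° = 9.94×10⁻⁵ s⁻¹
Pressure gradient: |∂P/∂n| = 800 Pa / 357000 m = 2.24×10⁻³ Pa/m
Geostrophic speed: V_g = |∂P/∂n|/(fρ) = 2.24×10⁻³/(9.94×10⁻⁵ × 1.12) = 20.1 m/s
Around a low, centrifugal force acts outward with Coriolis, so pressure-gradient force balances both:
(1/ρ)|∂P/∂n| = fV + V²/R  →  V² + fR·V − fR·V_g = 0
With fR = 9.94×10⁻⁵ × 1113×10³ m = 111 m/s:
V = [−fR + √((fR)² + 4 fR V_g)]/2 = [−111 + √(111² + 4×111×20.1)]/2 = 17.4 m/s
Subgeostrophic (V < V_g = 20.1 m/s), as expected around a low.
Converting: 17.4 m/s × 3.6 = 62.6 km/h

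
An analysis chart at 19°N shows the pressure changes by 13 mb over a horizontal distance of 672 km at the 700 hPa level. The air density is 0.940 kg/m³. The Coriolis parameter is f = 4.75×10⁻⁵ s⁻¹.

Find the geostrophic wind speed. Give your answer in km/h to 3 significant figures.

Pressure gradient: |∂P/∂n| = 1300 Pa / 672000 m = 1.93×10⁻³ Pa/m
Geostrophic balance (pressure-gradient force = Coriolis force):
V_g = (1/(fρ)) |∂P/∂n| = 1.93×10⁻³ / (4.75×10⁻⁵ × 0.940) = 43.3 m/s
Converting: 43.3 m/s × 3.6 = 156 km/h

156 km/h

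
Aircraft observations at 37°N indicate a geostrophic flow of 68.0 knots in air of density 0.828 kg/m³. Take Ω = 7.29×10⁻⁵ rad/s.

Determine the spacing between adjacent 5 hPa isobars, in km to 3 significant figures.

Coriolis parameter at 37°N:
f = 2Ω sin φ = 2 × 7.29×10⁻⁵ × sin 37° = 8.77×10⁻⁵ s⁻¹
Wind speed in SI: 68.0 knots = 35.0 m/s
Geostrophic balance rearranged: |∂P/∂n| = f ρ V_g
|∂P/∂n| = 8.77×10⁻⁵ × 0.828 × 35.0 = 2.54×10⁻³ Pa/m
Isobar spacing: Δn = ΔP/|∂P/∂n| = 500 Pa / 2.54×10⁻³ Pa/m = 196731 m ≈ 197 km

197 km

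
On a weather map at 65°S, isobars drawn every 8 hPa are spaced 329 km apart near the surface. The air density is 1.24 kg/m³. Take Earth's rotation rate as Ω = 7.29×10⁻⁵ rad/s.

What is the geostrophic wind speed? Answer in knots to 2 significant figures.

Coriolis parameter at 65°S:
f = 2Ω sin φ = 2 × 7.29×10⁻⁵ × sin 65° = 1.32×10⁻⁴ s⁻¹
Pressure gradient: |∂P/∂n| = 800 Pa / 329000 m = 2.43×10⁻³ Pa/m
Geostrophic balance (pressure-gradient force = Coriolis force):
V_g = (1/(fρ)) |∂P/∂n| = 2.43×10⁻³ / (1.32×10⁻⁴ × 1.24) = 14.8 m/s
Converting: 14.8 m/s × 1.944 = 29 knots

29 knots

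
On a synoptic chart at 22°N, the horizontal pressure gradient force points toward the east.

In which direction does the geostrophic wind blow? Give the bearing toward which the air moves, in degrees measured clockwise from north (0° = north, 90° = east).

The pressure-gradient force points toward the east (bearing 090°).
Geostrophic balance: in the Northern Hemisphere the Coriolis force deflects motion to the right, so the geostrophic wind blows 90° to the right of the pressure-gradient force (low pressure on the left).
Rotating 090° by 90° clockwise gives 180° — the wind blows toward the south.

180°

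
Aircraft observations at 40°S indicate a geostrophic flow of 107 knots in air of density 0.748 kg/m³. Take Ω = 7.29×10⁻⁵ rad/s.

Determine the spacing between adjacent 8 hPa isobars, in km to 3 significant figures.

207 km

Coriolis parameter at 40°S:
f = 2Ω sin φ = 2 × 7.29×10⁻⁵ × sin 40° = 9.37×10⁻⁵ s⁻¹
Wind speed in SI: 107 knots = 55.0 m/s
Geostrophic balance rearranged: |∂P/∂n| = f ρ V_g
|∂P/∂n| = 9.37×10⁻⁵ × 0.748 × 55.0 = 3.86×10⁻³ Pa/m
Isobar spacing: Δn = ΔP/|∂P/∂n| = 800 Pa / 3.86×10⁻³ Pa/m = 207320 m ≈ 207 km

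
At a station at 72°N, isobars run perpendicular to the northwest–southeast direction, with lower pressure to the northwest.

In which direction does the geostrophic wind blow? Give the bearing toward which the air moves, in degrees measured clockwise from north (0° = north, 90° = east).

The pressure-gradient force points toward the northwest (bearing 315°).
Geostrophic balance: in the Northern Hemisphere the Coriolis force deflects motion to the right, so the geostrophic wind blows 90° to the right of the pressure-gradient force (low pressure on the left).
Rotating 315° by 90° clockwise gives 045° — the wind blows toward the northeast.

045°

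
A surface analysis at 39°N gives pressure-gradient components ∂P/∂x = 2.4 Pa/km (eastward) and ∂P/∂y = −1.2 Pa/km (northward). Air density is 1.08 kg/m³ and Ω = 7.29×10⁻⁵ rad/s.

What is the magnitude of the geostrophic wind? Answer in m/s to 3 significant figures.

27.1 m/s

Coriolis parameter at 39°N:
f = 2Ω sin φ = 2 × 7.29×10⁻⁵ × sin 39° = 9.18×10⁻⁵ s⁻¹
Component geostrophic relations (x east, y north):
u_g = −(1/(fρ)) ∂P/∂y,  v_g = (1/(fρ)) ∂P/∂x
u_g = −(−1.2×10⁻³)/(9.18×10⁻⁵ × 1.08) = 12.1 m/s;  v_g = (2.4×10⁻³)/(9.18×10⁻⁵ × 1.08) = 24.2 m/s
|V_g| = √(u_g² + v_g²) = 27.1 m/s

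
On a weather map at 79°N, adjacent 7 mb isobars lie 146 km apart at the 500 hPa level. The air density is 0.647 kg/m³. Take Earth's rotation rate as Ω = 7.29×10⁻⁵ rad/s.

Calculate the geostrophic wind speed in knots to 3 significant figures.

Coriolis parameter at 79°N:
f = 2Ω sin φ = 2 × 7.29×10⁻⁵ × sin 79° = 1.43×10⁻⁴ s⁻¹
Pressure gradient: |∂P/∂n| = 700 Pa / 146000 m = 4.79×10⁻³ Pa/m
Geostrophic balance (pressure-gradient force = Coriolis force):
V_g = (1/(fρ)) |∂P/∂n| = 4.79×10⁻³ / (1.43×10⁻⁴ × 0.647) = 51.8 m/s
Converting: 51.8 m/s × 1.944 = 101 knots

101 knots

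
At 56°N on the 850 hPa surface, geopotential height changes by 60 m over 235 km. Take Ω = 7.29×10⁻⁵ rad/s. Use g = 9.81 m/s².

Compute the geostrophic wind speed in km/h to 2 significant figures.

75 km/h

Coriolis parameter at 56°N:
f = 2Ω sin φ = 2 × 7.29×10⁻⁵ × sin 56° = 1.21×10⁻⁴ s⁻¹
Height gradient: |∂Z/∂n| = 60 m / 235000 m = 2.55×10⁻⁴
On a pressure surface, geostrophic balance gives V_g = (g/f)|∂Z/∂n|:
V_g = 9.81 × 2.55×10⁻⁴ / 1.21×10⁻⁴ = 20.7 m/s
Converting: 20.7 m/s × 3.6 = 75 km/h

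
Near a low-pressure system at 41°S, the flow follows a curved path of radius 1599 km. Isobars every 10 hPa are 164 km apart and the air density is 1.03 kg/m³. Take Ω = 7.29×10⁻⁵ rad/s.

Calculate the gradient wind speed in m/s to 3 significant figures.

47.3 m/s

Coriolis parameter at 41°S:
f = 2Ω sin φ = 2 × 7.29×10⁻⁵ × sin 41° = 9.57×10⁻⁵ s⁻¹
Pressure gradient: |∂P/∂n| = 1000 Pa / 164000 m = 6.10×10⁻³ Pa/m
Geostrophic speed: V_g = |∂P/∂n|/(fρ) = 6.10×10⁻³/(9.57×10⁻⁵ × 1.03) = 61.9 m/s
Around a low, centrifugal force acts outward with Coriolis, so pressure-gradient force balances both:
(1/ρ)|∂P/∂n| = fV + V²/R  →  V² + fR·V − fR·V_g = 0
With fR = 9.57×10⁻⁵ × 1599×10³ m = 153 m/s:
V = [−fR + √((fR)² + 4 fR V_g)]/2 = [−153 + √(153² + 4×153×61.9)]/2 = 47.3 m/s
Subgeostrophic (V < V_g = 61.9 m/s), as expected around a low.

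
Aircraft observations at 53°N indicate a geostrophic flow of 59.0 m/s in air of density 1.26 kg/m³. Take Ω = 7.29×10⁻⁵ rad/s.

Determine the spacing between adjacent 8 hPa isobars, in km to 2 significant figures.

92 km

Coriolis parameter at 53°N:
f = 2Ω sin φ = 2 × 7.29×10⁻⁵ × sin 53° = 1.16×10⁻⁴ s⁻¹
Geostrophic balance rearranged: |∂P/∂n| = f ρ V_g
|∂P/∂n| = 1.16×10⁻⁴ × 1.26 × 59.0 = 8.66×10⁻³ Pa/m
Isobar spacing: Δn = ΔP/|∂P/∂n| = 800 Pa / 8.66×10⁻³ Pa/m = 92419 m ≈ 92 km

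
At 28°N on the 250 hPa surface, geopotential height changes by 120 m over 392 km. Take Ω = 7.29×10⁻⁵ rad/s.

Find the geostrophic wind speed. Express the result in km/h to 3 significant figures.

Coriolis parameter at 28°N:
f = 2Ω sin φ = 2 × 7.29×10⁻⁵ × sin 28° = 6.84×10⁻⁵ s⁻¹
Height gradient: |∂Z/∂n| = 120 m / 392000 m = 3.06×10⁻⁴
On a pressure surface, geostrophic balance gives V_g = (g/f)|∂Z/∂n|:
V_g = 9.81 × 3.06×10⁻⁴ / 6.84×10⁻⁵ = 43.9 m/s
Converting: 43.9 m/s × 3.6 = 158 km/h

158 km/h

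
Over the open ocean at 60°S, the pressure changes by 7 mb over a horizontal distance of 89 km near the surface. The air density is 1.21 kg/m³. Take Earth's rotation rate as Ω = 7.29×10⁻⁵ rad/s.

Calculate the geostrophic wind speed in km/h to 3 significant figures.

185 km/h

Coriolis parameter at 60°S:
f = 2Ω sin φ = 2 × 7.29×10⁻⁵ × sin 60° = 1.26×10⁻⁴ s⁻¹
Pressure gradient: |∂P/∂n| = 700 Pa / 89000 m = 7.87×10⁻³ Pa/m
Geostrophic balance (pressure-gradient force = Coriolis force):
V_g = (1/(fρ)) |∂P/∂n| = 7.87×10⁻³ / (1.26×10⁻⁴ × 1.21) = 51.5 m/s
Converting: 51.5 m/s × 3.6 = 185 km/h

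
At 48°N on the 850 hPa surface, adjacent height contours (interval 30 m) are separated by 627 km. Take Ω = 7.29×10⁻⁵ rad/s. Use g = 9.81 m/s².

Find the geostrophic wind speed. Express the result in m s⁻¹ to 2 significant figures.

Coriolis parameter at 48°N:
f = 2Ω sin φ = 2 × 7.29×10⁻⁵ × sin 48° = 1.08×10⁻⁴ s⁻¹
Height gradient: |∂Z/∂n| = 30 m / 627000 m = 4.78×10⁻⁵
On a pressure surface, geostrophic balance gives V_g = (g/f)|∂Z/∂n|:
V_g = 9.81 × 4.78×10⁻⁵ / 1.08×10⁻⁴ = 4.33 m/s

4.3 m s⁻¹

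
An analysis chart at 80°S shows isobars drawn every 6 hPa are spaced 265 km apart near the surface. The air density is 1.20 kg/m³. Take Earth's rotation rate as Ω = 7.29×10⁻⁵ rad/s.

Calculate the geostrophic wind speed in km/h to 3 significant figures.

47.3 km/h

Coriolis parameter at 80°S:
f = 2Ω sin φ = 2 × 7.29×10⁻⁵ × sin 80° = 1.44×10⁻⁴ s⁻¹
Pressure gradient: |∂P/∂n| = 600 Pa / 265000 m = 2.26×10⁻³ Pa/m
Geostrophic balance (pressure-gradient force = Coriolis force):
V_g = (1/(fρ)) |∂P/∂n| = 2.26×10⁻³ / (1.44×10⁻⁴ × 1.20) = 13.1 m/s
Converting: 13.1 m/s × 3.6 = 47.3 km/h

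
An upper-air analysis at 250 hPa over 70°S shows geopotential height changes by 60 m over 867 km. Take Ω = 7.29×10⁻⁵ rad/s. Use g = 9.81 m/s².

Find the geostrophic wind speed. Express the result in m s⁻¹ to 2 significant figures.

5.0 m s⁻¹

Coriolis parameter at 70°S:
f = 2Ω sin φ = 2 × 7.29×10⁻⁵ × sin 70° = 1.37×10⁻⁴ s⁻¹
Height gradient: |∂Z/∂n| = 60 m / 867000 m = 6.92×10⁻⁵
On a pressure surface, geostrophic balance gives V_g = (g/f)|∂Z/∂n|:
V_g = 9.81 × 6.92×10⁻⁵ / 1.37×10⁻⁴ = 4.96 m/s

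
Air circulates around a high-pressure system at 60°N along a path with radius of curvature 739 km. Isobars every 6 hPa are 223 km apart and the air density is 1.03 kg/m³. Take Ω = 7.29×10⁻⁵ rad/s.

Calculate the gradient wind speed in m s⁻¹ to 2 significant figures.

31 m s⁻¹

Coriolis parameter at 60°N:
f = 2Ω sin φ = 2 × 7.29×10⁻⁵ × sin 60° = 1.26×10⁻⁴ s⁻¹
Pressure gradient: |∂P/∂n| = 600 Pa / 223000 m = 2.69×10⁻³ Pa/m
Geostrophic speed: V_g = |∂P/∂n|/(fρ) = 2.69×10⁻³/(1.26×10⁻⁴ × 1.03) = 20.7 m/s
Around a high, pressure-gradient force acts outward with centrifugal, so Coriolis balances both:
fV = (1/ρ)|∂P/∂n| + V²/R  →  V² − fR·V + fR·V_g = 0
With fR = 1.26×10⁻⁴ × 739×10³ m = 93.3 m/s:
V = [fR − √((fR)² − 4 fR V_g)]/2 = [93.3 − √(93.3² − 4×93.3×20.7)]/2 = 31 m/s
Supergeostrophic (V > V_g = 20.7 m/s), as expected around a high.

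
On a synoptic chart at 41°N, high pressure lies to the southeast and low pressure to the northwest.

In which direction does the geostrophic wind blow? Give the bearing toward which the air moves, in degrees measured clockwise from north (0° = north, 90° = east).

The pressure-gradient force points toward the northwest (bearing 315°).
Geostrophic balance: in the Northern Hemisphere the Coriolis force deflects motion to the right, so the geostrophic wind blows 90° to the right of the pressure-gradient force (low pressure on the left).
Rotating 315° by 90° clockwise gives 045° — the wind blows toward the northeast.

045°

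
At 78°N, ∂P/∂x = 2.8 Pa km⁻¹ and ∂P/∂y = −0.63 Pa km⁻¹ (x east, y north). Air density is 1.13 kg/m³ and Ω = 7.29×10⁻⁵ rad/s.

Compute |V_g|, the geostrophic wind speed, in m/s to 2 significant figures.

Coriolis parameter at 78°N:
f = 2Ω sin φ = 2 × 7.29×10⁻⁵ × sin 78° = 1.43×10⁻⁴ s⁻¹
Component geostrophic relations (x east, y north):
u_g = −(1/(fρ)) ∂P/∂y,  v_g = (1/(fρ)) ∂P/∂x
u_g = −(−0.63×10⁻³)/(1.43×10⁻⁴ × 1.13) = 3.91 m/s;  v_g = (2.8×10⁻³)/(1.43×10⁻⁴ × 1.13) = 17.4 m/s
|V_g| = √(u_g² + v_g²) = 17.8 m/s

18 m/s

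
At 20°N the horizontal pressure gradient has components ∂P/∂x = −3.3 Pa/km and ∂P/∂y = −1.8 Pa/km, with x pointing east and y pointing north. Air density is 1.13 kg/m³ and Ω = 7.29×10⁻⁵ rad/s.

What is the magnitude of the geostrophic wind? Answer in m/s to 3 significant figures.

66.7 m/s

Coriolis parameter at 20°N:
f = 2Ω sin φ = 2 × 7.29×10⁻⁵ × sin 20° = 4.99×10⁻⁵ s⁻¹
Component geostrophic relations (x east, y north):
u_g = −(1/(fρ)) ∂P/∂y,  v_g = (1/(fρ)) ∂P/∂x
u_g = −(−1.8×10⁻³)/(4.99×10⁻⁵ × 1.13) = 31.9 m/s;  v_g = (−3.3×10⁻³)/(4.99×10⁻⁵ × 1.13) = −58.6 m/s
|V_g| = √(u_g² + v_g²) = 66.7 m/s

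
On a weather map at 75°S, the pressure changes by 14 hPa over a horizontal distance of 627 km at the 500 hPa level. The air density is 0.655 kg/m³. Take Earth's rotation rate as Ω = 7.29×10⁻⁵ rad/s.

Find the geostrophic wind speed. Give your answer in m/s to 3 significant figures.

24.2 m/s

Coriolis parameter at 75°S:
f = 2Ω sin φ = 2 × 7.29×10⁻⁵ × sin 75° = 1.41×10⁻⁴ s⁻¹
Pressure gradient: |∂P/∂n| = 1400 Pa / 627000 m = 2.23×10⁻³ Pa/m
Geostrophic balance (pressure-gradient force = Coriolis force):
V_g = (1/(fρ)) |∂P/∂n| = 2.23×10⁻³ / (1.41×10⁻⁴ × 0.655) = 24.2 m/s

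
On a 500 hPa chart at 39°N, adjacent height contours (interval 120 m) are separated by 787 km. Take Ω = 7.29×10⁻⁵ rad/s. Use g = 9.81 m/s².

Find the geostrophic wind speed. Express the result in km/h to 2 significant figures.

Coriolis parameter at 39°N:
f = 2Ω sin φ = 2 × 7.29×10⁻⁵ × sin 39° = 9.18×10⁻⁵ s⁻¹
Height gradient: |∂Z/∂n| = 120 m / 787000 m = 1.52×10⁻⁴
On a pressure surface, geostrophic balance gives V_g = (g/f)|∂Z/∂n|:
V_g = 9.81 × 1.52×10⁻⁴ / 9.18×10⁻⁵ = 16.3 m/s
Converting: 16.3 m/s × 3.6 = 59 km/h

59 km/h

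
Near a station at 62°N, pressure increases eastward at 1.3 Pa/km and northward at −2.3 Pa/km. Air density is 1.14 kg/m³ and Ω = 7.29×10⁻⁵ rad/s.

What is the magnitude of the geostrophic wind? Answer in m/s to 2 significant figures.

Coriolis parameter at 62°N:
f = 2Ω sin φ = 2 × 7.29×10⁻⁵ × sin 62° = 1.29×10⁻⁴ s⁻¹
Component geostrophic relations (x east, y north):
u_g = −(1/(fρ)) ∂P/∂y,  v_g = (1/(fρ)) ∂P/∂x
u_g = −(−2.3×10⁻³)/(1.29×10⁻⁴ × 1.14) = 15.7 m/s;  v_g = (1.3×10⁻³)/(1.29×10⁻⁴ × 1.14) = 8.86 m/s
|V_g| = √(u_g² + v_g²) = 18.0 m/s

18 m/s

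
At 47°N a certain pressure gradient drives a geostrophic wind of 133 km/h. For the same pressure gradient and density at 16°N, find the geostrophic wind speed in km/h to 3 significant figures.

353 km/h

With the same pressure gradient and density, V_g ∝ 1/f ∝ 1/sin φ.
V₂ = V₁ · sin φ₁ / sin φ₂ = 133 × sin 47° / sin 16°
V₂ = 133 × 0.7314/0.2756 = 353 km/h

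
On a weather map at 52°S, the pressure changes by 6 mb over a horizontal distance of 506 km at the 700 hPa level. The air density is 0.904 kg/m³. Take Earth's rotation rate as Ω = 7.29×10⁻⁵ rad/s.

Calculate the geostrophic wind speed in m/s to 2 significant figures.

11 m/s

Coriolis parameter at 52°S:
f = 2Ω sin φ = 2 × 7.29×10⁻⁵ × sin 52° = 1.15×10⁻⁴ s⁻¹
Pressure gradient: |∂P/∂n| = 600 Pa / 506000 m = 1.19×10⁻³ Pa/m
Geostrophic balance (pressure-gradient force = Coriolis force):
V_g = (1/(fρ)) |∂P/∂n| = 1.19×10⁻³ / (1.15×10⁻⁴ × 0.904) = 11.4 m/s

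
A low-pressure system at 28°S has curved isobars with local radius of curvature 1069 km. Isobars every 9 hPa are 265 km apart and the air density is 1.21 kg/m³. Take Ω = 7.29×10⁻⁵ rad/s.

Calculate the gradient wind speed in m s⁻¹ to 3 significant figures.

Coriolis parameter at 28°S:
f = 2Ω sin φ = 2 × 7.29×10⁻⁵ × sin 28° = 6.84×10⁻⁵ s⁻¹
Pressure gradient: |∂P/∂n| = 900 Pa / 265000 m = 3.40×10⁻³ Pa/m
Geostrophic speed: V_g = |∂P/∂n|/(fρ) = 3.40×10⁻³/(6.84×10⁻⁵ × 1.21) = 41.0 m/s
Around a low, centrifugal force acts outward with Coriolis, so pressure-gradient force balances both:
(1/ρ)|∂P/∂n| = fV + V²/R  →  V² + fR·V − fR·V_g = 0
With fR = 6.84×10⁻⁵ × 1069×10³ m = 73.2 m/s:
V = [−fR + √((fR)² + 4 fR V_g)]/2 = [−73.2 + √(73.2² + 4×73.2×41)]/2 = 29.3 m/s
Subgeostrophic (V < V_g = 41 m/s), as expected around a low.

29.3 m s⁻¹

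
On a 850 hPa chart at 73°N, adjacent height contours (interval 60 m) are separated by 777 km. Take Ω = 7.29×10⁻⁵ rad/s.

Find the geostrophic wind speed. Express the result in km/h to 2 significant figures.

20 km/h

Coriolis parameter at 73°N:
f = 2Ω sin φ = 2 × 7.29×10⁻⁵ × sin 73° = 1.39×10⁻⁴ s⁻¹
Height gradient: |∂Z/∂n| = 60 m / 777000 m = 7.72×10⁻⁵
On a pressure surface, geostrophic balance gives V_g = (g/f)|∂Z/∂n|:
V_g = 9.81 × 7.72×10⁻⁵ / 1.39×10⁻⁴ = 5.43 m/s
Converting: 5.43 m/s × 3.6 = 20 km/h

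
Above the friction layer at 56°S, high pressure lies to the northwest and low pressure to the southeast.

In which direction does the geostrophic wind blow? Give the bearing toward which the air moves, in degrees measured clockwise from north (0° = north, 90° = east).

The pressure-gradient force points toward the southeast (bearing 135°).
Geostrophic balance: in the Southern Hemisphere the Coriolis force deflects motion to the left, so the geostrophic wind blows 90° to the left of the pressure-gradient force (low pressure on the right).
Rotating 135° by 90° counterclockwise gives 045° — the wind blows toward the northeast.

045°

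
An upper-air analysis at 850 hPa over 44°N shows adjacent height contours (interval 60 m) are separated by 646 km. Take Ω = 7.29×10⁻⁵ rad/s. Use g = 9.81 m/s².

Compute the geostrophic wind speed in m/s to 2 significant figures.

Coriolis parameter at 44°N:
f = 2Ω sin φ = 2 × 7.29×10⁻⁵ × sin 44° = 1.01×10⁻⁴ s⁻¹
Height gradient: |∂Z/∂n| = 60 m / 646000 m = 9.29×10⁻⁵
On a pressure surface, geostrophic balance gives V_g = (g/f)|∂Z/∂n|:
V_g = 9.81 × 9.29×10⁻⁵ / 1.01×10⁻⁴ = 9.00 m/s

9.0 m/s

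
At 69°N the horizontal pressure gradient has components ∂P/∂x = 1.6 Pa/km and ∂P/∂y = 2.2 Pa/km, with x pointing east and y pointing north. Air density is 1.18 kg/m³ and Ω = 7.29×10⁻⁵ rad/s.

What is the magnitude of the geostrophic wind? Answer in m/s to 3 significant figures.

Coriolis parameter at 69°N:
f = 2Ω sin φ = 2 × 7.29×10⁻⁵ × sin 69° = 1.36×10⁻⁴ s⁻¹
Component geostrophic relations (x east, y north):
u_g = −(1/(fρ)) ∂P/∂y,  v_g = (1/(fρ)) ∂P/∂x
u_g = −(2.2×10⁻³)/(1.36×10⁻⁴ × 1.18) = −13.7 m/s;  v_g = (1.6×10⁻³)/(1.36×10⁻⁴ × 1.18) = 9.96 m/s
|V_g| = √(u_g² + v_g²) = 16.9 m/s

16.9 m/s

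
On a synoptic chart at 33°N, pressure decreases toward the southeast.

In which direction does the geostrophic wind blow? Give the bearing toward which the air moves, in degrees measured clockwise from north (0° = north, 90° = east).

225°

The pressure-gradient force points toward the southeast (bearing 135°).
Geostrophic balance: in the Northern Hemisphere the Coriolis force deflects motion to the right, so the geostrophic wind blows 90° to the right of the pressure-gradient force (low pressure on the left).
Rotating 135° by 90° clockwise gives 225° — the wind blows toward the southwest.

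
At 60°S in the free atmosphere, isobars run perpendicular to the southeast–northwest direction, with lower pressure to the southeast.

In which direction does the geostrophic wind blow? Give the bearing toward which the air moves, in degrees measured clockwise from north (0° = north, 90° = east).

045°

The pressure-gradient force points toward the southeast (bearing 135°).
Geostrophic balance: in the Southern Hemisphere the Coriolis force deflects motion to the left, so the geostrophic wind blows 90° to the left of the pressure-gradient force (low pressure on the right).
Rotating 135° by 90° counterclockwise gives 045° — the wind blows toward the northeast.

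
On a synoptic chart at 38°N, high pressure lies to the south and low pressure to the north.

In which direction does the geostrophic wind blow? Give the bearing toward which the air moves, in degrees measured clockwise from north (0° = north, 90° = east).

The pressure-gradient force points toward the north (bearing 000°).
Geostrophic balance: in the Northern Hemisphere the Coriolis force deflects motion to the right, so the geostrophic wind blows 90° to the right of the pressure-gradient force (low pressure on the left).
Rotating 000° by 90° clockwise gives 090° — the wind blows toward the east.

090°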